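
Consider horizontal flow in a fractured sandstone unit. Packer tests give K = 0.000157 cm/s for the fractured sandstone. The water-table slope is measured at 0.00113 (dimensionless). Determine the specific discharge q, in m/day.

Convert K: 0.000157 cm/s × 864 = 0.1356 m/day.
Hydraulic gradient i = 0.00113.
Specific discharge q = K · i = 0.1356 × 0.001130 = 0.0001533 m/day.

0.000153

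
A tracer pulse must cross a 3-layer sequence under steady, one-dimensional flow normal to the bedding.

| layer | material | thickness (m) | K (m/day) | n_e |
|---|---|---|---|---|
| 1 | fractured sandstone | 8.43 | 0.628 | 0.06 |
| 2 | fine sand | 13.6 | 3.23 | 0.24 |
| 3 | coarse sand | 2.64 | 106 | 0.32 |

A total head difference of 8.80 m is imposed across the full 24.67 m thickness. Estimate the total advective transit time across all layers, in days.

With flow normal to the layers, continuity requires the same specific discharge q through every layer.
Σ(b_i/K_i) = 8.43/0.628 + 13.6/3.23 + 2.64/106 = 17.66 d.
q = Δh / Σ(b_i/K_i) = 8.80 / 17.66 = 0.4983 m/day.
In each layer the seepage velocity is v_i = q/n_i, so the layer transit time is t_i = b_i·n_i / q:
  layer 1 (fractured sandstone): t_1 = 8.43 × 0.06 / 0.4983 = 1.015 d
  layer 2 (fine sand): t_2 = 13.6 × 0.24 / 0.4983 = 6.550 d
  layer 3 (coarse sand): t_3 = 2.64 × 0.32 / 0.4983 = 1.695 d
Total t = Σ t_i = 9.260 days.

9.26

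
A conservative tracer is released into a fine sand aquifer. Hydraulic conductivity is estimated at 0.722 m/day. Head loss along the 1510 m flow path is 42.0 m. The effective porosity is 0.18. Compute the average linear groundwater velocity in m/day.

Hydraulic gradient i = Δh / L = 42.0 / 1510 = 0.02781.
Darcy flux q = K · i = 0.7220 × 0.02781 = 0.02008 m/day.
Seepage velocity v = q / n_e = 0.02008 / 0.18 = 0.1116 m/day.

0.112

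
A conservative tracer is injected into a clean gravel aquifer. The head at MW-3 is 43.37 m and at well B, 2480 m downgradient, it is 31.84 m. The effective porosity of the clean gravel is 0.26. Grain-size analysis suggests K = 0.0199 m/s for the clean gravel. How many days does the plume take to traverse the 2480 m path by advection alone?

Convert K: 0.0199 m/s × 86400 = 1719 m/day.
Hydraulic gradient i = (43.37 − 31.84) / 2480 = 11.53 / 2480 = 0.004649.
Darcy flux q = K · i = 1719 × 0.004649 = 7.994 m/day.
Seepage velocity v = q / n_e = 7.994 / 0.26 = 30.74 m/day.
Travel time t = L / v = 2480 / 30.74 = 80.66 days.

80.7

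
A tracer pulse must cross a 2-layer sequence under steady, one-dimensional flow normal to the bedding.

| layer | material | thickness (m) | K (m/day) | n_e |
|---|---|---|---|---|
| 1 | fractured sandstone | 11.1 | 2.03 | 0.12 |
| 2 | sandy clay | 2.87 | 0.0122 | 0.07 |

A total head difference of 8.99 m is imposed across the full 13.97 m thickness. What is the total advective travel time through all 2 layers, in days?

41.0

With flow normal to the layers, continuity requires the same specific discharge q through every layer.
Σ(b_i/K_i) = 11.1/2.03 + 2.87/0.0122 = 240.7 d.
q = Δh / Σ(b_i/K_i) = 8.99 / 240.7 = 0.03735 m/day.
In each layer the seepage velocity is v_i = q/n_i, so the layer transit time is t_i = b_i·n_i / q:
  layer 1 (fractured sandstone): t_1 = 11.1 × 0.12 / 0.03735 = 35.67 d
  layer 2 (sandy clay): t_2 = 2.87 × 0.07 / 0.03735 = 5.379 d
Total t = Σ t_i = 41.04 days.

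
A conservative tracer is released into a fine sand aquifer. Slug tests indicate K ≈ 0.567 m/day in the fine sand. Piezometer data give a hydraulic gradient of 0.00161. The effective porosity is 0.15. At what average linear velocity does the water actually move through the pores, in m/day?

Hydraulic gradient i = 0.00161.
Darcy flux q = K · i = 0.5670 × 0.001610 = 0.0009129 m/day.
Seepage velocity v = q / n_e = 0.0009129 / 0.15 = 0.006086 m/day.

0.00609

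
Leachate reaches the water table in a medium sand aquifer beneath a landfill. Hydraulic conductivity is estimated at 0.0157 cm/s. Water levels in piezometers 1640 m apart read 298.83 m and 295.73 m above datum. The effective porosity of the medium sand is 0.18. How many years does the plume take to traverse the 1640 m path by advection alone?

31.5

Convert K: 0.0157 cm/s × 864 = 13.56 m/day.
Hydraulic gradient i = (298.83 − 295.73) / 1640 = 3.1 / 1640 = 0.001890.
Darcy flux q = K · i = 13.56 × 0.001890 = 0.02564 m/day.
Seepage velocity v = q / n_e = 0.02564 / 0.18 = 0.1424 m/day.
Travel time t = L / v = 1640 / 0.1424 = 11513 days = 31.52 years.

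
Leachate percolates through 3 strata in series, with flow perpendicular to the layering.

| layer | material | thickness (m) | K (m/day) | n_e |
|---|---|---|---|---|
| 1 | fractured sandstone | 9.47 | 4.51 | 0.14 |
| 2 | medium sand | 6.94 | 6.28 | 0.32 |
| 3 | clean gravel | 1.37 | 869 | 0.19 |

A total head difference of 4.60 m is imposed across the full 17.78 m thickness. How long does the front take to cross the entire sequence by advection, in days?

With flow normal to the layers, continuity requires the same specific discharge q through every layer.
Σ(b_i/K_i) = 9.47/4.51 + 6.94/6.28 + 1.37/869 = 3.206 d.
q = Δh / Σ(b_i/K_i) = 4.60 / 3.206 = 1.435 m/day.
In each layer the seepage velocity is v_i = q/n_i, so the layer transit time is t_i = b_i·n_i / q:
  layer 1 (fractured sandstone): t_1 = 9.47 × 0.14 / 1.435 = 0.9242 d
  layer 2 (medium sand): t_2 = 6.94 × 0.32 / 1.435 = 1.548 d
  layer 3 (clean gravel): t_3 = 1.37 × 0.19 / 1.435 = 0.1814 d
Total t = Σ t_i = 2.654 days.

2.65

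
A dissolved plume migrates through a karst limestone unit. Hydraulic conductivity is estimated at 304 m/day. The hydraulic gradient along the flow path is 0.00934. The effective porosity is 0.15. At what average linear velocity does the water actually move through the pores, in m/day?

18.9

Hydraulic gradient i = 0.00934.
Darcy flux q = K · i = 304.0 × 0.009340 = 2.839 m/day.
Seepage velocity v = q / n_e = 2.839 / 0.15 = 18.93 m/day.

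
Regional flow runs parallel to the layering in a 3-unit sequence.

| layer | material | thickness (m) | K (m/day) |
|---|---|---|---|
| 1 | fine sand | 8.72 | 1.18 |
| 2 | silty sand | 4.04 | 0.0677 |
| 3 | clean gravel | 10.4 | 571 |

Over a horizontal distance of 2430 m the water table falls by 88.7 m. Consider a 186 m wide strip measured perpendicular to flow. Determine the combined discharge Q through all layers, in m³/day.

40400

Flow is parallel to layering, so each bed carries its own Darcy discharge and the transmissivities add.
Σ(K_i·b_i) = 1.18×8.72 + 0.0677×4.04 + 571×10.4 = 5949 m²/day.
Hydraulic gradient i = Δh / L = 88.7 / 2430 = 0.03650.
Q = Σ(K_i·b_i) · W · i = 5949 × 186 × 0.03650 = 40390 m³/day.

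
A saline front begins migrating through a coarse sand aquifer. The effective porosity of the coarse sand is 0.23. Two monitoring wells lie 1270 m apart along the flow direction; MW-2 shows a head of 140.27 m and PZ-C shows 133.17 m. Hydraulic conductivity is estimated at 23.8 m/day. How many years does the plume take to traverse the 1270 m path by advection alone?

Hydraulic gradient i = (140.27 − 133.17) / 1270 = 7.1 / 1270 = 0.005591.
Darcy flux q = K · i = 23.80 × 0.005591 = 0.1331 m/day.
Seepage velocity v = q / n_e = 0.1331 / 0.23 = 0.5785 m/day.
Travel time t = L / v = 1270 / 0.5785 = 2195 days = 6.010 years.

6.01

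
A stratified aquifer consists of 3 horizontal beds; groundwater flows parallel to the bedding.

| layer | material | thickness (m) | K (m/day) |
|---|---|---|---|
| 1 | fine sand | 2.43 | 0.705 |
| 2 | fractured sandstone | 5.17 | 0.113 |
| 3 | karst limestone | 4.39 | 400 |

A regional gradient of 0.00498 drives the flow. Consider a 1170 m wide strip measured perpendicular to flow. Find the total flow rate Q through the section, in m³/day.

10200

Flow is parallel to layering, so each bed carries its own Darcy discharge and the transmissivities add.
Σ(K_i·b_i) = 0.705×2.43 + 0.113×5.17 + 400×4.39 = 1758 m²/day.
Hydraulic gradient i = 0.00498.
Q = Σ(K_i·b_i) · W · i = 1758 × 1170 × 0.004980 = 10245 m³/day.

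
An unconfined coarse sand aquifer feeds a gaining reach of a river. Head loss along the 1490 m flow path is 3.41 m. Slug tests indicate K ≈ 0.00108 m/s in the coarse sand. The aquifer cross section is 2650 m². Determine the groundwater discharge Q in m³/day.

Convert K: 0.00108 m/s × 86400 = 93.31 m/day.
Hydraulic gradient i = Δh / L = 3.41 / 1490 = 0.002289.
Darcy's law: Q = K · A · i = 93.31 × 2650 × 0.002289 = 565.9 m³/day.

566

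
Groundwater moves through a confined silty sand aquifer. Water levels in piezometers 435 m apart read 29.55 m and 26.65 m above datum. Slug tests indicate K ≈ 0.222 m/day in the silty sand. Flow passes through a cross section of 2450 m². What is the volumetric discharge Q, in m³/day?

Hydraulic gradient i = (29.55 − 26.65) / 435 = 2.9 / 435 = 0.006667.
Darcy's law: Q = K · A · i = 0.2220 × 2450 × 0.006667 = 3.626 m³/day.

3.63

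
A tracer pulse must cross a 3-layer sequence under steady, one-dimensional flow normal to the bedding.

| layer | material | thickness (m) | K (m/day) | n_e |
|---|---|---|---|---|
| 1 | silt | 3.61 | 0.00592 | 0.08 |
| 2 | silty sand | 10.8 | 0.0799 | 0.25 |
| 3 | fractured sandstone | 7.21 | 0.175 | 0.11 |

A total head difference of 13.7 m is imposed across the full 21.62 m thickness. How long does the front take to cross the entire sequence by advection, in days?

217

With flow normal to the layers, continuity requires the same specific discharge q through every layer.
Σ(b_i/K_i) = 3.61/0.00592 + 10.8/0.0799 + 7.21/0.175 = 786.2 d.
q = Δh / Σ(b_i/K_i) = 13.7 / 786.2 = 0.01743 m/day.
In each layer the seepage velocity is v_i = q/n_i, so the layer transit time is t_i = b_i·n_i / q:
  layer 1 (silt): t_1 = 3.61 × 0.08 / 0.01743 = 16.57 d
  layer 2 (silty sand): t_2 = 10.8 × 0.25 / 0.01743 = 154.9 d
  layer 3 (fractured sandstone): t_3 = 7.21 × 0.11 / 0.01743 = 45.51 d
Total t = Σ t_i = 217.0 days.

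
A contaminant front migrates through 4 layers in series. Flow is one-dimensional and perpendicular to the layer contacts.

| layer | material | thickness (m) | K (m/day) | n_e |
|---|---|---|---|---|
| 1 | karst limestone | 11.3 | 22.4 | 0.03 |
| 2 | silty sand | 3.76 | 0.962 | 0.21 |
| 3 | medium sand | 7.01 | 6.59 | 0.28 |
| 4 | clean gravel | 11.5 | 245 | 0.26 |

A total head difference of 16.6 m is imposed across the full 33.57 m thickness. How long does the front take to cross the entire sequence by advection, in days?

With flow normal to the layers, continuity requires the same specific discharge q through every layer.
Σ(b_i/K_i) = 11.3/22.4 + 3.76/0.962 + 7.01/6.59 + 11.5/245 = 5.524 d.
q = Δh / Σ(b_i/K_i) = 16.6 / 5.524 = 3.005 m/day.
In each layer the seepage velocity is v_i = q/n_i, so the layer transit time is t_i = b_i·n_i / q:
  layer 1 (karst limestone): t_1 = 11.3 × 0.03 / 3.005 = 0.1128 d
  layer 2 (silty sand): t_2 = 3.76 × 0.21 / 3.005 = 0.2627 d
  layer 3 (medium sand): t_3 = 7.01 × 0.28 / 3.005 = 0.6531 d
  layer 4 (clean gravel): t_4 = 11.5 × 0.26 / 3.005 = 0.9949 d
Total t = Σ t_i = 2.024 days.

2.02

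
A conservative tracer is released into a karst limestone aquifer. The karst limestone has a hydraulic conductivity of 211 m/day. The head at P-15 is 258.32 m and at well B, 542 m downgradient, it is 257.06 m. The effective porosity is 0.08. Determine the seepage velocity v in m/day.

6.13

Hydraulic gradient i = (258.32 − 257.06) / 542 = 1.26 / 542 = 0.002325.
Darcy flux q = K · i = 211.0 × 0.002325 = 0.4905 m/day.
Seepage velocity v = q / n_e = 0.4905 / 0.08 = 6.131 m/day.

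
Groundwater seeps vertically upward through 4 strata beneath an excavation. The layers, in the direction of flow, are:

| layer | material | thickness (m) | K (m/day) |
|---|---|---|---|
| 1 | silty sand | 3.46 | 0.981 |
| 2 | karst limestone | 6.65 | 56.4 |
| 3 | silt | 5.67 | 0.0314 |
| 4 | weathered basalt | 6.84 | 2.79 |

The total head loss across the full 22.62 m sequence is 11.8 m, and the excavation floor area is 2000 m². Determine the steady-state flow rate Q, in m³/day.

Flow is perpendicular to layering, so the layers act in series and the equivalent K is the thickness-weighted harmonic mean.
Total thickness L = 3.46 + 6.65 + 5.67 + 6.84 = 22.62 m.
Σ(b_i/K_i) = 3.46/0.981 + 6.65/56.4 + 5.67/0.0314 + 6.84/2.79 = 186.7 d.
K_eq = L / Σ(b_i/K_i) = 22.62 / 186.7 = 0.1212 m/day.
Q = K_eq · A · (Δh/L) = 0.1212 × 2000 × (11.8/22.62) = 126.4 m³/day.

126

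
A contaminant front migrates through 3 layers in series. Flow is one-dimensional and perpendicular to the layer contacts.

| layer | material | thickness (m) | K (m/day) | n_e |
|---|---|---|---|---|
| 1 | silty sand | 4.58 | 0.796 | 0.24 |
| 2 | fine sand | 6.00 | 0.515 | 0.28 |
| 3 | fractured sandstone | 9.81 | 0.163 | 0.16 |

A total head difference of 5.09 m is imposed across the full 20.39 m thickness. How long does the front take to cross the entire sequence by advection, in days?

66.3

With flow normal to the layers, continuity requires the same specific discharge q through every layer.
Σ(b_i/K_i) = 4.58/0.796 + 6.00/0.515 + 9.81/0.163 = 77.59 d.
q = Δh / Σ(b_i/K_i) = 5.09 / 77.59 = 0.06560 m/day.
In each layer the seepage velocity is v_i = q/n_i, so the layer transit time is t_i = b_i·n_i / q:
  layer 1 (silty sand): t_1 = 4.58 × 0.24 / 0.06560 = 16.76 d
  layer 2 (fine sand): t_2 = 6.00 × 0.28 / 0.06560 = 25.61 d
  layer 3 (fractured sandstone): t_3 = 9.81 × 0.16 / 0.06560 = 23.93 d
Total t = Σ t_i = 66.29 days.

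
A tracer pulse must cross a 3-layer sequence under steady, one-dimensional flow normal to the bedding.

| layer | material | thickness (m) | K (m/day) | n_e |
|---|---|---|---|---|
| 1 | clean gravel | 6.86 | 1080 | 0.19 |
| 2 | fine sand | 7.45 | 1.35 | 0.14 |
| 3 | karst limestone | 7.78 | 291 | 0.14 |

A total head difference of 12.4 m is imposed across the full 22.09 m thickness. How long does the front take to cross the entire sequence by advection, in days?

1.54

With flow normal to the layers, continuity requires the same specific discharge q through every layer.
Σ(b_i/K_i) = 6.86/1080 + 7.45/1.35 + 7.78/291 = 5.552 d.
q = Δh / Σ(b_i/K_i) = 12.4 / 5.552 = 2.234 m/day.
In each layer the seepage velocity is v_i = q/n_i, so the layer transit time is t_i = b_i·n_i / q:
  layer 1 (clean gravel): t_1 = 6.86 × 0.19 / 2.234 = 0.5835 d
  layer 2 (fine sand): t_2 = 7.45 × 0.14 / 2.234 = 0.4670 d
  layer 3 (karst limestone): t_3 = 7.78 × 0.14 / 2.234 = 0.4876 d
Total t = Σ t_i = 1.538 days.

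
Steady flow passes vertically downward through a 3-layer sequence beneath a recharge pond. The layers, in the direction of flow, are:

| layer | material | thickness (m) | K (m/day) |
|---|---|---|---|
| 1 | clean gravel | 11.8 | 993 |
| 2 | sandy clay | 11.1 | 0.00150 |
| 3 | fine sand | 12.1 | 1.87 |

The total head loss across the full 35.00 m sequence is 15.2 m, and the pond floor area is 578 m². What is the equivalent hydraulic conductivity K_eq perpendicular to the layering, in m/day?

0.00473

Flow is perpendicular to layering, so the layers act in series and the equivalent K is the thickness-weighted harmonic mean.
Total thickness L = 11.8 + 11.1 + 12.1 = 35.00 m.
Σ(b_i/K_i) = 11.8/993 + 11.1/0.00150 + 12.1/1.87 = 7406 d.
K_eq = L / Σ(b_i/K_i) = 35.00 / 7406 = 0.004726 m/day.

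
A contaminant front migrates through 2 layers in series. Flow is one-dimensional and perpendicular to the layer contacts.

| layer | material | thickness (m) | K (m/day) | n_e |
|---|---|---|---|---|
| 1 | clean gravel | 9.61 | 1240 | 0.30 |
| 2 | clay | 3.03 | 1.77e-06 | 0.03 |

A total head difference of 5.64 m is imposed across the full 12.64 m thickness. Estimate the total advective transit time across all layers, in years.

With flow normal to the layers, continuity requires the same specific discharge q through every layer.
Σ(b_i/K_i) = 9.61/1240 + 3.03/1.77e-06 = 1.712e+06 d.
q = Δh / Σ(b_i/K_i) = 5.64 / 1.712e+06 = 3.295e-06 m/day.
In each layer the seepage velocity is v_i = q/n_i, so the layer transit time is t_i = b_i·n_i / q:
  layer 1 (clean gravel): t_1 = 9.61 × 0.30 / 3.295e-06 = 8.751e+05 d
  layer 2 (clay): t_2 = 3.03 × 0.03 / 3.295e-06 = 27590 d
Total t = Σ t_i = 9.026e+05 days = 2471 years.

2470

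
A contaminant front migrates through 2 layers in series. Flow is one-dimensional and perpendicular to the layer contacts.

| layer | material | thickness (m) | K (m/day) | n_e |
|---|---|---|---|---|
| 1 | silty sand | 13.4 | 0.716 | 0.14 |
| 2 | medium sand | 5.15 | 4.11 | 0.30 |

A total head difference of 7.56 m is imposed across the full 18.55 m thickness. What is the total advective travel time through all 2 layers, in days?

9.04

With flow normal to the layers, continuity requires the same specific discharge q through every layer.
Σ(b_i/K_i) = 13.4/0.716 + 5.15/4.11 = 19.97 d.
q = Δh / Σ(b_i/K_i) = 7.56 / 19.97 = 0.3786 m/day.
In each layer the seepage velocity is v_i = q/n_i, so the layer transit time is t_i = b_i·n_i / q:
  layer 1 (silty sand): t_1 = 13.4 × 0.14 / 0.3786 = 4.955 d
  layer 2 (medium sand): t_2 = 5.15 × 0.30 / 0.3786 = 4.081 d
Total t = Σ t_i = 9.036 days.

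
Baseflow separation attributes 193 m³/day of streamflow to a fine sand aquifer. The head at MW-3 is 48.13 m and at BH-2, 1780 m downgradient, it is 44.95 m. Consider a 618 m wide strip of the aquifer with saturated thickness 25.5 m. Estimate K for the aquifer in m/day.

6.86

Cross-sectional area A = 618 × 25.5 = 15759 m².
Hydraulic gradient i = (48.13 − 44.95) / 1780 = 3.18 / 1780 = 0.001787.
From Q = K·A·i, K = Q / (A·i) = 193 / (15759 × 0.001787) = 6.855 m/day.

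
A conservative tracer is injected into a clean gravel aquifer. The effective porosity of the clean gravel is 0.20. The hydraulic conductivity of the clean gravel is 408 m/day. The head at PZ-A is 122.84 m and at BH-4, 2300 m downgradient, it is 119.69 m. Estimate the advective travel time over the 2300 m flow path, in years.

Hydraulic gradient i = (122.84 − 119.69) / 2300 = 3.15 / 2300 = 0.001370.
Darcy flux q = K · i = 408.0 × 0.001370 = 0.5588 m/day.
Seepage velocity v = q / n_e = 0.5588 / 0.20 = 2.794 m/day.
Travel time t = L / v = 2300 / 2.794 = 823.2 days = 2.254 years.

2.25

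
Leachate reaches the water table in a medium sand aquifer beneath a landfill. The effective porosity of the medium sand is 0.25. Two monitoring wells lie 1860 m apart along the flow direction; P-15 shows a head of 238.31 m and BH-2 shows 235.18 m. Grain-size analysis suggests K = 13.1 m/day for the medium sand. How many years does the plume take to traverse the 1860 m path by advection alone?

57.8

Hydraulic gradient i = (238.31 − 235.18) / 1860 = 3.13 / 1860 = 0.001683.
Darcy flux q = K · i = 13.10 × 0.001683 = 0.02204 m/day.
Seepage velocity v = q / n_e = 0.02204 / 0.25 = 0.08818 m/day.
Travel time t = L / v = 1860 / 0.08818 = 21094 days = 57.75 years.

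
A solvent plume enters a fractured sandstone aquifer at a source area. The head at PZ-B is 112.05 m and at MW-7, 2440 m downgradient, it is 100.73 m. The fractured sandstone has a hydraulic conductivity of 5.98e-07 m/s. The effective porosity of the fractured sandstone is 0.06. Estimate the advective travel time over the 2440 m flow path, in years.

Convert K: 5.98e-07 m/s × 86400 = 0.05167 m/day.
Hydraulic gradient i = (112.05 − 100.73) / 2440 = 11.32 / 2440 = 0.004639.
Darcy flux q = K · i = 0.05167 × 0.004639 = 0.0002397 m/day.
Seepage velocity v = q / n_e = 0.0002397 / 0.06 = 0.003995 m/day.
Travel time t = L / v = 2440 / 0.003995 = 6.108e+05 days = 1672 years.

1670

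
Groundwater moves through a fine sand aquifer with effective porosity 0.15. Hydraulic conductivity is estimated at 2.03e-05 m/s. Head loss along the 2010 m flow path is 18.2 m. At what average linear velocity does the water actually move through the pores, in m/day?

0.106

Convert K: 2.03e-05 m/s × 86400 = 1.754 m/day.
Hydraulic gradient i = Δh / L = 18.2 / 2010 = 0.009055.
Darcy flux q = K · i = 1.754 × 0.009055 = 0.01588 m/day.
Seepage velocity v = q / n_e = 0.01588 / 0.15 = 0.1059 m/day.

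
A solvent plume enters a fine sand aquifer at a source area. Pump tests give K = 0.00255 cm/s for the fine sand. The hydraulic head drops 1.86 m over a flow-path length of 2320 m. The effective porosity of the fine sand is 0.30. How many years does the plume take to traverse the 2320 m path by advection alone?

1080

Convert K: 0.00255 cm/s × 864 = 2.203 m/day.
Hydraulic gradient i = Δh / L = 1.86 / 2320 = 0.0008017.
Darcy flux q = K · i = 2.203 × 0.0008017 = 0.001766 m/day.
Seepage velocity v = q / n_e = 0.001766 / 0.30 = 0.005888 m/day.
Travel time t = L / v = 2320 / 0.005888 = 3.940e+05 days = 1079 years.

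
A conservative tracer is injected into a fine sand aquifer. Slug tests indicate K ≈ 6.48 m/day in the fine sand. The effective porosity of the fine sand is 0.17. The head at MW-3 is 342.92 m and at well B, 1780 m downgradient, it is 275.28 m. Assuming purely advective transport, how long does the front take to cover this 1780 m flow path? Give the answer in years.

Hydraulic gradient i = (342.92 − 275.28) / 1780 = 67.64 / 1780 = 0.03800.
Darcy flux q = K · i = 6.480 × 0.03800 = 0.2462 m/day.
Seepage velocity v = q / n_e = 0.2462 / 0.17 = 1.448 m/day.
Travel time t = L / v = 1780 / 1.448 = 1229 days = 3.364 years.

3.36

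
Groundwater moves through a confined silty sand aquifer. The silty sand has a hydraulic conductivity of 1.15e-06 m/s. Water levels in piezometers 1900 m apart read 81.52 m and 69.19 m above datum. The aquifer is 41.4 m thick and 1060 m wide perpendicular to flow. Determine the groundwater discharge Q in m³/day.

Convert K: 1.15e-06 m/s × 86400 = 0.09936 m/day.
Cross-sectional area A = 1060 × 41.4 = 43884 m².
Hydraulic gradient i = (81.52 − 69.19) / 1900 = 12.33 / 1900 = 0.006489.
Darcy's law: Q = K · A · i = 0.09936 × 43884 × 0.006489 = 28.30 m³/day.

28.3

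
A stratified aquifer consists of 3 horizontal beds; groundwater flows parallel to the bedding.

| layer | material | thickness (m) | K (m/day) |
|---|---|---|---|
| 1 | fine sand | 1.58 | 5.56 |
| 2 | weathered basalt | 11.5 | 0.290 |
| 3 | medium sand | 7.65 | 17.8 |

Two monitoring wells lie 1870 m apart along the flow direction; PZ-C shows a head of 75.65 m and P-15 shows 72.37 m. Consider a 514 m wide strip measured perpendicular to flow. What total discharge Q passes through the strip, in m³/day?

134

Flow is parallel to layering, so each bed carries its own Darcy discharge and the transmissivities add.
Σ(K_i·b_i) = 5.56×1.58 + 0.290×11.5 + 17.8×7.65 = 148.3 m²/day.
Hydraulic gradient i = (75.65 − 72.37) / 1870 = 3.28 / 1870 = 0.001754.
Q = Σ(K_i·b_i) · W · i = 148.3 × 514 × 0.001754 = 133.7 m³/day.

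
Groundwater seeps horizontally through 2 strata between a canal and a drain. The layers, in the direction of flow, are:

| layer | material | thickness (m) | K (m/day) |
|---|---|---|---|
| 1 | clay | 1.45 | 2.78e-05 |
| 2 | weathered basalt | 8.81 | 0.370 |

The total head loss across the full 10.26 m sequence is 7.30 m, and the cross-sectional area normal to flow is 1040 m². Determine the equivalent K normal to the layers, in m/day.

0.000197

Flow is perpendicular to layering, so the layers act in series and the equivalent K is the thickness-weighted harmonic mean.
Total thickness L = 1.45 + 8.81 = 10.26 m.
Σ(b_i/K_i) = 1.45/2.78e-05 + 8.81/0.370 = 52182 d.
K_eq = L / Σ(b_i/K_i) = 10.26 / 52182 = 0.0001966 m/day.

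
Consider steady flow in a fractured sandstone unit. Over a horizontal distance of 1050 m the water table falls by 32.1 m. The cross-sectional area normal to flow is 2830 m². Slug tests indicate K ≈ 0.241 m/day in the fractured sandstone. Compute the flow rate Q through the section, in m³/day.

20.9

Hydraulic gradient i = Δh / L = 32.1 / 1050 = 0.03057.
Darcy's law: Q = K · A · i = 0.2410 × 2830 × 0.03057 = 20.85 m³/day.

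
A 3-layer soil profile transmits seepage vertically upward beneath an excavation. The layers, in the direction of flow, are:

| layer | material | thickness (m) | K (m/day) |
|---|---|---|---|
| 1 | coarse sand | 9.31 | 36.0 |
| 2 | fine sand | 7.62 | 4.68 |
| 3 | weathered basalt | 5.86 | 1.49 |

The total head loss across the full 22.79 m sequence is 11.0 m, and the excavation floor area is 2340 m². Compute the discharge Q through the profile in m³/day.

Flow is perpendicular to layering, so the layers act in series and the equivalent K is the thickness-weighted harmonic mean.
Total thickness L = 9.31 + 7.62 + 5.86 = 22.79 m.
Σ(b_i/K_i) = 9.31/36.0 + 7.62/4.68 + 5.86/1.49 = 5.820 d.
K_eq = L / Σ(b_i/K_i) = 22.79 / 5.820 = 3.916 m/day.
Q = K_eq · A · (Δh/L) = 3.916 × 2340 × (11.0/22.79) = 4423 m³/day.

4420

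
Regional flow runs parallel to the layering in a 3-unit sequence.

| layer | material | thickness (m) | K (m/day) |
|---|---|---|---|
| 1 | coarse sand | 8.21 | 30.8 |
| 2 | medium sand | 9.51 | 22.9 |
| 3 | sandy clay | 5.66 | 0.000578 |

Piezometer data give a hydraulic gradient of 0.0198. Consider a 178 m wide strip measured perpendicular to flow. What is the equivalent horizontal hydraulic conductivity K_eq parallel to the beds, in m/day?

Flow is parallel to layering, so each bed carries its own Darcy discharge and the transmissivities add.
Σ(K_i·b_i) = 30.8×8.21 + 22.9×9.51 + 0.000578×5.66 = 470.7 m²/day.
Total thickness b = 23.38 m, so K_eq = Σ(K_i·b_i)/b = 20.13 m/day.

20.1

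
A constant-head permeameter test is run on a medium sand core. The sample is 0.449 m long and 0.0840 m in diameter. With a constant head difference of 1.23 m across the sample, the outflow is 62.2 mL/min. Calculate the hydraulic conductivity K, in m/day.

Cross-sectional area A = π·(d/2)² = π × (0.0840/2)² = 0.005542 m².
Convert discharge: 62.2 mL/min = 1.037e-06 m³/s.
Darcy's law rearranged: K = Q·L / (A·Δh) = 1.037e-06 × 0.449 / (0.005542 × 1.23) = 6.829e-05 m/s = 5.900 m/day.

5.90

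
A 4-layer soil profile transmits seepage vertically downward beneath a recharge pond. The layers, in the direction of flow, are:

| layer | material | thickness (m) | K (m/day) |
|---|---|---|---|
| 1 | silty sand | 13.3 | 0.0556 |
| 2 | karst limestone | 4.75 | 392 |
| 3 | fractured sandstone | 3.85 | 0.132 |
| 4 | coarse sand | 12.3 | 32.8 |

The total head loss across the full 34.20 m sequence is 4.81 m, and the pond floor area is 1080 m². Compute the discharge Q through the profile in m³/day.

Flow is perpendicular to layering, so the layers act in series and the equivalent K is the thickness-weighted harmonic mean.
Total thickness L = 13.3 + 4.75 + 3.85 + 12.3 = 34.20 m.
Σ(b_i/K_i) = 13.3/0.0556 + 4.75/392 + 3.85/0.132 + 12.3/32.8 = 268.8 d.
K_eq = L / Σ(b_i/K_i) = 34.20 / 268.8 = 0.1272 m/day.
Q = K_eq · A · (Δh/L) = 0.1272 × 1080 × (4.81/34.20) = 19.33 m³/day.

19.3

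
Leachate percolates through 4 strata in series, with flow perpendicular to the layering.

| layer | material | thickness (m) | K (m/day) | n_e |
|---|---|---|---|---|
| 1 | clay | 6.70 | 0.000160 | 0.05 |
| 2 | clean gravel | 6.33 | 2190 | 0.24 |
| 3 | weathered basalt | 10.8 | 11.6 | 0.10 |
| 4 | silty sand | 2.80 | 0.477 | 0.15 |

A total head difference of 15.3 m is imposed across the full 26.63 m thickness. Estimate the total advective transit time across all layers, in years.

25.1

With flow normal to the layers, continuity requires the same specific discharge q through every layer.
Σ(b_i/K_i) = 6.70/0.000160 + 6.33/2190 + 10.8/11.6 + 2.80/0.477 = 41882 d.
q = Δh / Σ(b_i/K_i) = 15.3 / 41882 = 0.0003653 m/day.
In each layer the seepage velocity is v_i = q/n_i, so the layer transit time is t_i = b_i·n_i / q:
  layer 1 (clay): t_1 = 6.70 × 0.05 / 0.0003653 = 917.0 d
  layer 2 (clean gravel): t_2 = 6.33 × 0.24 / 0.0003653 = 4159 d
  layer 3 (weathered basalt): t_3 = 10.8 × 0.10 / 0.0003653 = 2956 d
  layer 4 (silty sand): t_4 = 2.80 × 0.15 / 0.0003653 = 1150 d
Total t = Σ t_i = 9182 days = 25.14 years.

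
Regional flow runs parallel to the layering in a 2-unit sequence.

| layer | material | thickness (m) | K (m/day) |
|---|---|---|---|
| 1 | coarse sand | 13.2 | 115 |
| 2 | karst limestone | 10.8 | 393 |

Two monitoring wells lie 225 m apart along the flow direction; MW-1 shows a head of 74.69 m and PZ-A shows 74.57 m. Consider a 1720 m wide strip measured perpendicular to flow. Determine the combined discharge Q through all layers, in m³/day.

Flow is parallel to layering, so each bed carries its own Darcy discharge and the transmissivities add.
Σ(K_i·b_i) = 115×13.2 + 393×10.8 = 5762 m²/day.
Hydraulic gradient i = (74.69 − 74.57) / 225 = 0.12 / 225 = 0.0005333.
Q = Σ(K_i·b_i) · W · i = 5762 × 1720 × 0.0005333 = 5286 m³/day.

5290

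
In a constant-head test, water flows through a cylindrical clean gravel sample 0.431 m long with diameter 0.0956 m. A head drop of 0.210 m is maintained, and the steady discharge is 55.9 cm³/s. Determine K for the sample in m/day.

Cross-sectional area A = π·(d/2)² = π × (0.0956/2)² = 0.007178 m².
Convert discharge: 55.9 cm³/s = 5.590e-05 m³/s.
Darcy's law rearranged: K = Q·L / (A·Δh) = 5.590e-05 × 0.431 / (0.007178 × 0.210) = 0.01598 m/s = 1381 m/day.

1380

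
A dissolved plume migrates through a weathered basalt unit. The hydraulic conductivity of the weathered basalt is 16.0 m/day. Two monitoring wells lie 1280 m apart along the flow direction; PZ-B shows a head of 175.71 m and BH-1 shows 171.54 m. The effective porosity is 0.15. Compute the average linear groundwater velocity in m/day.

Hydraulic gradient i = (175.71 − 171.54) / 1280 = 4.17 / 1280 = 0.003258.
Darcy flux q = K · i = 16.00 × 0.003258 = 0.05212 m/day.
Seepage velocity v = q / n_e = 0.05212 / 0.15 = 0.3475 m/day.

0.347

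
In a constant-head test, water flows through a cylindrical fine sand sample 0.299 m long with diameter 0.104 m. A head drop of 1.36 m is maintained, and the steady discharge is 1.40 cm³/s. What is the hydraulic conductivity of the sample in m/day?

3.13

Cross-sectional area A = π·(d/2)² = π × (0.104/2)² = 0.008495 m².
Convert discharge: 1.40 cm³/s = 1.400e-06 m³/s.
Darcy's law rearranged: K = Q·L / (A·Δh) = 1.400e-06 × 0.299 / (0.008495 × 1.36) = 3.623e-05 m/s = 3.131 m/day.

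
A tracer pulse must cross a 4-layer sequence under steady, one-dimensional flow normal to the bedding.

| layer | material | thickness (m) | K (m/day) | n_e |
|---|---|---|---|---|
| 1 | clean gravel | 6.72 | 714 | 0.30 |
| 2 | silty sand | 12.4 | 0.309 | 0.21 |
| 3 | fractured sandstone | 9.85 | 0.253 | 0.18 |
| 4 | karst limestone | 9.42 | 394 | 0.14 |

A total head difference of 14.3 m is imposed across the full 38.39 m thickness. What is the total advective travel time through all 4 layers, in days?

With flow normal to the layers, continuity requires the same specific discharge q through every layer.
Σ(b_i/K_i) = 6.72/714 + 12.4/0.309 + 9.85/0.253 + 9.42/394 = 79.10 d.
q = Δh / Σ(b_i/K_i) = 14.3 / 79.10 = 0.1808 m/day.
In each layer the seepage velocity is v_i = q/n_i, so the layer transit time is t_i = b_i·n_i / q:
  layer 1 (clean gravel): t_1 = 6.72 × 0.30 / 0.1808 = 11.15 d
  layer 2 (silty sand): t_2 = 12.4 × 0.21 / 0.1808 = 14.40 d
  layer 3 (fractured sandstone): t_3 = 9.85 × 0.18 / 0.1808 = 9.807 d
  layer 4 (karst limestone): t_4 = 9.42 × 0.14 / 0.1808 = 7.294 d
Total t = Σ t_i = 42.66 days.

42.7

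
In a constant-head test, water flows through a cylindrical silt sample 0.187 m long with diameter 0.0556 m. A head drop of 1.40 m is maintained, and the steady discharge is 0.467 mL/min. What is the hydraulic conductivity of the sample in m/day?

Cross-sectional area A = π·(d/2)² = π × (0.0556/2)² = 0.002428 m².
Convert discharge: 0.467 mL/min = 7.783e-09 m³/s.
Darcy's law rearranged: K = Q·L / (A·Δh) = 7.783e-09 × 0.187 / (0.002428 × 1.40) = 4.282e-07 m/s = 0.03700 m/day.

0.0370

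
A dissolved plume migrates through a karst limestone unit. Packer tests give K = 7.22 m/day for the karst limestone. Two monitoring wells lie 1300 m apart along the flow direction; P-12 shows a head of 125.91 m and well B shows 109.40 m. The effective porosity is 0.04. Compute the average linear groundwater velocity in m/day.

2.29

Hydraulic gradient i = (125.91 − 109.40) / 1300 = 16.51 / 1300 = 0.01270.
Darcy flux q = K · i = 7.220 × 0.01270 = 0.09169 m/day.
Seepage velocity v = q / n_e = 0.09169 / 0.04 = 2.292 m/day.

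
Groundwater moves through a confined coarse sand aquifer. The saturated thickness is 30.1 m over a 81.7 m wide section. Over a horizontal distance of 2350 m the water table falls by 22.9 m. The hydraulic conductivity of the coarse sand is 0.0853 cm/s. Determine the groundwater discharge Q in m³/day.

Convert K: 0.0853 cm/s × 864 = 73.70 m/day.
Cross-sectional area A = 81.7 × 30.1 = 2459 m².
Hydraulic gradient i = Δh / L = 22.9 / 2350 = 0.009745.
Darcy's law: Q = K · A · i = 73.70 × 2459 × 0.009745 = 1766 m³/day.

1770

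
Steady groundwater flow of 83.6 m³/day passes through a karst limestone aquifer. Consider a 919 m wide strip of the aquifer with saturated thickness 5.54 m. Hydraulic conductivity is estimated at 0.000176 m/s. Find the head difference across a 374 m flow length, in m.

0.404

Convert K: 0.000176 m/s × 86400 = 15.21 m/day.
Cross-sectional area A = 919 × 5.54 = 5091 m².
From Q = K·A·i, i = Q / (K·A) = 83.6 / (15.21 × 5091) = 0.001080.
Head loss Δh = i · L = 0.001080 × 374 = 0.4039 m.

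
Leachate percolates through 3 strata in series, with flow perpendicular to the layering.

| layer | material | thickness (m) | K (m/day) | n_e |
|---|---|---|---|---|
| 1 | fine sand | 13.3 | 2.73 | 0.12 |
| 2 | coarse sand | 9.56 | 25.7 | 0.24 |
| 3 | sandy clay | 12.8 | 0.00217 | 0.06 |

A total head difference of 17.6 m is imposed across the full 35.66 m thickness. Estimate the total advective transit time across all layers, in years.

With flow normal to the layers, continuity requires the same specific discharge q through every layer.
Σ(b_i/K_i) = 13.3/2.73 + 9.56/25.7 + 12.8/0.00217 = 5904 d.
q = Δh / Σ(b_i/K_i) = 17.6 / 5904 = 0.002981 m/day.
In each layer the seepage velocity is v_i = q/n_i, so the layer transit time is t_i = b_i·n_i / q:
  layer 1 (fine sand): t_1 = 13.3 × 0.12 / 0.002981 = 535.4 d
  layer 2 (coarse sand): t_2 = 9.56 × 0.24 / 0.002981 = 769.6 d
  layer 3 (sandy clay): t_3 = 12.8 × 0.06 / 0.002981 = 257.6 d
Total t = Σ t_i = 1563 days = 4.278 years.

4.28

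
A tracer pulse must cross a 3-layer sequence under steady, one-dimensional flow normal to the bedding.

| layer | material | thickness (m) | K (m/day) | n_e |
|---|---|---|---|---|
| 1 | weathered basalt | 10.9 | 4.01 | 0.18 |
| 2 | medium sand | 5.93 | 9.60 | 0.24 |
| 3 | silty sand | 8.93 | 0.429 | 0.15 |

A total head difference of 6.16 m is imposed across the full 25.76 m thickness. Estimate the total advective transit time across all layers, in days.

With flow normal to the layers, continuity requires the same specific discharge q through every layer.
Σ(b_i/K_i) = 10.9/4.01 + 5.93/9.60 + 8.93/0.429 = 24.15 d.
q = Δh / Σ(b_i/K_i) = 6.16 / 24.15 = 0.2551 m/day.
In each layer the seepage velocity is v_i = q/n_i, so the layer transit time is t_i = b_i·n_i / q:
  layer 1 (weathered basalt): t_1 = 10.9 × 0.18 / 0.2551 = 7.692 d
  layer 2 (medium sand): t_2 = 5.93 × 0.24 / 0.2551 = 5.580 d
  layer 3 (silty sand): t_3 = 8.93 × 0.15 / 0.2551 = 5.252 d
Total t = Σ t_i = 18.52 days.

18.5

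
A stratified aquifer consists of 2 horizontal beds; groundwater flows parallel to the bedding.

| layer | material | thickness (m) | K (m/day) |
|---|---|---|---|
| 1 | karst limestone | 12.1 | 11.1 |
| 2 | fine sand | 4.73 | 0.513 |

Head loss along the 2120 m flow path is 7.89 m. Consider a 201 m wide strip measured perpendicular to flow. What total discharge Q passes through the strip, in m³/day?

102

Flow is parallel to layering, so each bed carries its own Darcy discharge and the transmissivities add.
Σ(K_i·b_i) = 11.1×12.1 + 0.513×4.73 = 136.7 m²/day.
Hydraulic gradient i = Δh / L = 7.89 / 2120 = 0.003722.
Q = Σ(K_i·b_i) · W · i = 136.7 × 201 × 0.003722 = 102.3 m³/day.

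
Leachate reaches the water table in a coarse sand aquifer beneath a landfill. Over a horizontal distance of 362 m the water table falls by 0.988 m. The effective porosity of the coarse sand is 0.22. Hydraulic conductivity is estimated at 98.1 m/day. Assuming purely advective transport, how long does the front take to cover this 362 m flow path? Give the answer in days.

Hydraulic gradient i = Δh / L = 0.988 / 362 = 0.002729.
Darcy flux q = K · i = 98.10 × 0.002729 = 0.2677 m/day.
Seepage velocity v = q / n_e = 0.2677 / 0.22 = 1.217 m/day.
Travel time t = L / v = 362 / 1.217 = 297.4 days.

297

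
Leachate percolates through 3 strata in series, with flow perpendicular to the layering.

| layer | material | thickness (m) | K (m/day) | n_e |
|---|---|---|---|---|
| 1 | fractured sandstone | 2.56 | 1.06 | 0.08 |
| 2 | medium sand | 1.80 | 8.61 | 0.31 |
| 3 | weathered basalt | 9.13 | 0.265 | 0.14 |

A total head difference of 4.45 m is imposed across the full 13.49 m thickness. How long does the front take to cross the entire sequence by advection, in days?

17.0

With flow normal to the layers, continuity requires the same specific discharge q through every layer.
Σ(b_i/K_i) = 2.56/1.06 + 1.80/8.61 + 9.13/0.265 = 37.08 d.
q = Δh / Σ(b_i/K_i) = 4.45 / 37.08 = 0.1200 m/day.
In each layer the seepage velocity is v_i = q/n_i, so the layer transit time is t_i = b_i·n_i / q:
  layer 1 (fractured sandstone): t_1 = 2.56 × 0.08 / 0.1200 = 1.706 d
  layer 2 (medium sand): t_2 = 1.80 × 0.31 / 0.1200 = 4.649 d
  layer 3 (weathered basalt): t_3 = 9.13 × 0.14 / 0.1200 = 10.65 d
Total t = Σ t_i = 17.01 days.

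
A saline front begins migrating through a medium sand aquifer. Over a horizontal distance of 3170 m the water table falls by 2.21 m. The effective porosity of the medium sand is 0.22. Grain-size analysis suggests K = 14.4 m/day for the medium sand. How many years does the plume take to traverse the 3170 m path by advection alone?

Hydraulic gradient i = Δh / L = 2.21 / 3170 = 0.0006972.
Darcy flux q = K · i = 14.40 × 0.0006972 = 0.01004 m/day.
Seepage velocity v = q / n_e = 0.01004 / 0.22 = 0.04563 m/day.
Travel time t = L / v = 3170 / 0.04563 = 69468 days = 190.2 years.

190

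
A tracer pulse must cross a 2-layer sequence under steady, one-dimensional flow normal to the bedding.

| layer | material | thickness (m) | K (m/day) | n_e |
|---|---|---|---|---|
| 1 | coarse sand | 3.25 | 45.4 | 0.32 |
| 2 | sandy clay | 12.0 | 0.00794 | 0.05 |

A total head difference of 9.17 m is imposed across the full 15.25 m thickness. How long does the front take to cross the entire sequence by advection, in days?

270

With flow normal to the layers, continuity requires the same specific discharge q through every layer.
Σ(b_i/K_i) = 3.25/45.4 + 12.0/0.00794 = 1511 d.
q = Δh / Σ(b_i/K_i) = 9.17 / 1511 = 0.006067 m/day.
In each layer the seepage velocity is v_i = q/n_i, so the layer transit time is t_i = b_i·n_i / q:
  layer 1 (coarse sand): t_1 = 3.25 × 0.32 / 0.006067 = 171.4 d
  layer 2 (sandy clay): t_2 = 12.0 × 0.05 / 0.006067 = 98.89 d
Total t = Σ t_i = 270.3 days.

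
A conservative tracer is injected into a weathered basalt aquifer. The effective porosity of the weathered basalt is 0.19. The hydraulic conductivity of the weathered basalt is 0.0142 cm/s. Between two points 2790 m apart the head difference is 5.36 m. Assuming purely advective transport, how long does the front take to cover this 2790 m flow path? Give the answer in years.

Convert K: 0.0142 cm/s × 864 = 12.27 m/day.
Hydraulic gradient i = Δh / L = 5.36 / 2790 = 0.001921.
Darcy flux q = K · i = 12.27 × 0.001921 = 0.02357 m/day.
Seepage velocity v = q / n_e = 0.02357 / 0.19 = 0.1241 m/day.
Travel time t = L / v = 2790 / 0.1241 = 22490 days = 61.58 years.

61.6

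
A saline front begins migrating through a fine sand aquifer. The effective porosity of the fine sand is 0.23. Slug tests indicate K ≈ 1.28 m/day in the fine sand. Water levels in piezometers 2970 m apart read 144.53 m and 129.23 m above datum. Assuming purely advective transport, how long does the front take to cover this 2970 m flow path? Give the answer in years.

Hydraulic gradient i = (144.53 − 129.23) / 2970 = 15.3 / 2970 = 0.005152.
Darcy flux q = K · i = 1.280 × 0.005152 = 0.006594 m/day.
Seepage velocity v = q / n_e = 0.006594 / 0.23 = 0.02867 m/day.
Travel time t = L / v = 2970 / 0.02867 = 1.036e+05 days = 283.6 years.

284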